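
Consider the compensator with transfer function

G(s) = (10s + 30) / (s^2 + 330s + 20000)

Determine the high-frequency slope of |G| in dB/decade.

Each pole contributes −20 dB/decade at high frequency; each zero contributes +20 dB/decade.
Net: 1 zero(s) − 2 pole(s) → -20 dB/decade.

-20 dB/decade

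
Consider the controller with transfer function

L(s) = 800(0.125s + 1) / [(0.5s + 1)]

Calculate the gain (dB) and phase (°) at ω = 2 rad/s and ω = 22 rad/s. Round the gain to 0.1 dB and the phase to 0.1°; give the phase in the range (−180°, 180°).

ω = 2: 55.3 dB, -31.0°; ω = 22: 46.5 dB, -14.8°

At ω = 2 rad/s:
zero (1 + j2·0.125) = 1 + j0.25 → |·| ≈ 1.0308, ∠ ≈ 14.04°
pole (1 + j2·0.5) = 1 + j1 → |·| ≈ 1.4142, ∠ ≈ 45.00°
|L| = 800 · 1.0308 / (1.4142) ≈ 583.11
Gain = 20 log₁₀(583.11) ≈ 55.32 dB
∠L = (14.04°) − (45.00°) = -30.96°

At ω = 22 rad/s:
zero (1 + j22·0.125) = 1 + j2.75 → |·| ≈ 2.9262, ∠ ≈ 70.02°
pole (1 + j22·0.5) = 1 + j11 → |·| ≈ 11.045, ∠ ≈ 84.81°
|L| = 800 · 2.9262 / (11.045) ≈ 211.95
Gain = 20 log₁₀(211.95) ≈ 46.52 dB
∠L = (70.02°) − (84.81°) = -14.79°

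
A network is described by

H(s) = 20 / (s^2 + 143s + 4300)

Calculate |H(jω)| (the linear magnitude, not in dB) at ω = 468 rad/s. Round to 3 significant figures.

Substitute s = j468:
Numerator: 20 = 20 + j0
Denominator: (j468)^2 + 143(j468) + 4300 = -214724 + j66924
|N| = √(20² + 0²) ≈ 20, ∠N ≈ 0.00°
|D| = √(214724² + 66924²) ≈ 2.2491e+05, ∠D ≈ 162.69°
|H| = 20 / 2.2491e+05 ≈ 8.8924e-05

8.89e-05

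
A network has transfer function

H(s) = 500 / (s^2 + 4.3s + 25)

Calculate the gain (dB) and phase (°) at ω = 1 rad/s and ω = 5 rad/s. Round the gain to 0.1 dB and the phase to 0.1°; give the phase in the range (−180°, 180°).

ω = 1: 26.2 dB, -10.2°; ω = 5: 27.3 dB, -90.0°

At s = jω = j1:
quadratic: (j1)² + 4.3·j1 + 25 = 24 + j4.3 → |·| ≈ 24.382, ∠ ≈ 10.16°
|H| = 500 / 24.382 ≈ 20.507
Gain = 20 log₁₀(20.507) ≈ 26.24 dB
∠H = 0.00° − 10.16° = -10.16°

At s = jω = j5:
quadratic: (j5)² + 4.3·j5 + 25 = 0 + j21.5 → |·| ≈ 21.5, ∠ ≈ 90.00°
|H| = 500 / 21.5 ≈ 23.256
Gain = 20 log₁₀(23.256) ≈ 27.33 dB
∠H = 0.00° − 90.00° = -90.00°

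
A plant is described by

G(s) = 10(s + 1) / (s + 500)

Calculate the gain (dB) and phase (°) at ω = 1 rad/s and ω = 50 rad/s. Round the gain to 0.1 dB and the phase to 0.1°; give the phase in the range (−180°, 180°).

ω = 1: -31.0 dB, 44.9°; ω = 50: -0.0 dB, 83.1°

At s = jω = j1:
zero (s+1): 1 + j1 → |·| = √(1²+1²) = √2 ≈ 1.4142, ∠ = arctan(1/1) ≈ 45.00°
pole (s+500): 500 + j1 → |·| = √(500²+1²) = √250001 ≈ 500, ∠ = arctan(1/500) ≈ 0.11°
|G| = 10 · 1.4142 / 500 ≈ 0.028284
Gain = 20 log₁₀(0.028284) ≈ -30.97 dB
∠G = 45.00° − 0.11° = 44.89°

At s = jω = j50:
zero (s+1): 1 + j50 → |·| = √(1²+50²) = √2501 ≈ 50.01, ∠ = arctan(50/1) ≈ 88.85°
pole (s+500): 500 + j50 → |·| = √(500²+50²) = √252500 ≈ 502.49, ∠ = arctan(50/500) ≈ 5.71°
|G| = 10 · 50.01 / 502.49 ≈ 0.99524
Gain = 20 log₁₀(0.99524) ≈ -0.04 dB
∠G = 88.85° − 5.71° = 83.14°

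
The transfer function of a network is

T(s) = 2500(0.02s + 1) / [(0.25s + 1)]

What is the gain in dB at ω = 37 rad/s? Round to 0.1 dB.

At ω = 37 rad/s:
zero (1 + j37·0.02) = 1 + j0.74 → |·| ≈ 1.244, ∠ ≈ 36.50°
pole (1 + j37·0.25) = 1 + j9.25 → |·| ≈ 9.3039, ∠ ≈ 83.83°
|T| = 2500 · 1.244 / (9.3039) ≈ 334.27
Gain = 20 log₁₀(334.27) ≈ 50.48 dB

50.5 dB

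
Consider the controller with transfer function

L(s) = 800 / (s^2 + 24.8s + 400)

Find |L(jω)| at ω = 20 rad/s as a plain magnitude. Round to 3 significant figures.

At s = jω = j20:
quadratic: (j20)² + 24.8·j20 + 400 = 0 + j496 → |·| ≈ 496, ∠ ≈ 90.00°
|L| = 800 / 496 ≈ 1.6129

1.61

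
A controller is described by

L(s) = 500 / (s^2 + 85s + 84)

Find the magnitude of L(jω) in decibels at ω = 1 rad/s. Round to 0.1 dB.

Substitute s = j1:
Numerator: 500 = 500 + j0
Denominator: (j1)^2 + 85(j1) + 84 = 83 + j85
|N| = √(500² + 0²) ≈ 500, ∠N ≈ 0.00°
|D| = √(83² + 85²) ≈ 118.8, ∠D ≈ 45.68°
|L| = 500 / 118.8 ≈ 4.2088
Gain = 20 log₁₀(4.2088) ≈ 12.48 dB

12.5 dB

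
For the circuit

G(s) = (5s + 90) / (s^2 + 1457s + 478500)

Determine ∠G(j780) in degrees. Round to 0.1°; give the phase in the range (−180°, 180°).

-7.8°

Substitute s = j780:
Numerator: 5(j780) + 90 = 90 + j3900
Denominator: (j780)^2 + 1457(j780) + 478500 = -129900 + j1136460
|N| = √(90² + 3900²) ≈ 3901, ∠N ≈ 88.68°
|D| = √(129900² + 1136460²) ≈ 1.1439e+06, ∠D ≈ 96.52°
∠G = 88.68° − 96.52° = -7.84°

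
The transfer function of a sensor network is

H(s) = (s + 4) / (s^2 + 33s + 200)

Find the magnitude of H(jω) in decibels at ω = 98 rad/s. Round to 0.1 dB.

-40.1 dB

Substitute s = j98:
Numerator: (j98) + 4 = 4 + j98
Denominator: (j98)^2 + 33(j98) + 200 = -9404 + j3234
|N| = √(4² + 98²) ≈ 98.082, ∠N ≈ 87.66°
|D| = √(9404² + 3234²) ≈ 9944.5, ∠D ≈ 161.02°
|H| = 98.082 / 9944.5 ≈ 0.0098629
Gain = 20 log₁₀(0.0098629) ≈ -40.12 dB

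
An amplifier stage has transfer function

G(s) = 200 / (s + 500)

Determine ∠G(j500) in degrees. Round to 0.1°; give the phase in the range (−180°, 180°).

-45.0°

Substitute s = j500:
Numerator: 200 = 200 + j0
Denominator: (j500) + 500 = 500 + j500
|N| = √(200² + 0²) ≈ 200, ∠N ≈ 0.00°
|D| = √(500² + 500²) ≈ 707.11, ∠D ≈ 45.00°
∠G = 0.00° − 45.00° = -45.00°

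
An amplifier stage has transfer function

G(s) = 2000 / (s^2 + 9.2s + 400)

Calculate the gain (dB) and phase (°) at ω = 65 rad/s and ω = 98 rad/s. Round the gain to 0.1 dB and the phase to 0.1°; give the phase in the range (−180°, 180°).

At s = jω = j65:
quadratic: (j65)² + 9.2·j65 + 400 = -3825 + j598 → |·| ≈ 3871.5, ∠ ≈ 171.11°
|G| = 2000 / 3871.5 ≈ 0.5166
Gain = 20 log₁₀(0.5166) ≈ -5.74 dB
∠G = 0.00° − 171.11° = -171.11°

At s = jω = j98:
quadratic: (j98)² + 9.2·j98 + 400 = -9204 + j901.6 → |·| ≈ 9248.1, ∠ ≈ 174.41°
|G| = 2000 / 9248.1 ≈ 0.21626
Gain = 20 log₁₀(0.21626) ≈ -13.30 dB
∠G = 0.00° − 174.41° = -174.41°

ω = 65: -5.7 dB, -171.1°; ω = 98: -13.3 dB, -174.4°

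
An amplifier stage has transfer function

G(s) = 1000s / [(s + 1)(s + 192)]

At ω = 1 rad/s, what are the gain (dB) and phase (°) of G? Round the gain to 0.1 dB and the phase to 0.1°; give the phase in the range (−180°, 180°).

11.3 dB, 44.7°

At s = jω = j1:
zero at origin: s = j1 → |·| = 1, ∠ = 90.00°
pole (s+1): 1 + j1 → |·| = √(1²+1²) = √2 ≈ 1.4142, ∠ = arctan(1/1) ≈ 45.00°
pole (s+192): 192 + j1 → |·| = √(192²+1²) = √36865 ≈ 192, ∠ = arctan(1/192) ≈ 0.30°
|G| = 1000 · 1 / 271.53 ≈ 3.6828
Gain = 20 log₁₀(3.6828) ≈ 11.32 dB
∠G = 90.00° − 45.30° = 44.70°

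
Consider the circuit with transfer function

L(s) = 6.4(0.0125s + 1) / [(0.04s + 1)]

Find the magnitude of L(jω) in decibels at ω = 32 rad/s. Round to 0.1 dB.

12.6 dB

At ω = 32 rad/s:
zero (1 + j32·0.0125) = 1 + j0.4 → |·| ≈ 1.077, ∠ ≈ 21.80°
pole (1 + j32·0.04) = 1 + j1.28 → |·| ≈ 1.6243, ∠ ≈ 52.00°
|L| = 6.4 · 1.077 / (1.6243) ≈ 4.2436
Gain = 20 log₁₀(4.2436) ≈ 12.55 dB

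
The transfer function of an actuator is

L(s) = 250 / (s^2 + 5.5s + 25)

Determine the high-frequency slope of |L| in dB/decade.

-40 dB/decade

Each pole contributes −20 dB/decade at high frequency; each zero contributes +20 dB/decade.
Net: 0 zero(s) − 2 pole(s) → -40 dB/decade.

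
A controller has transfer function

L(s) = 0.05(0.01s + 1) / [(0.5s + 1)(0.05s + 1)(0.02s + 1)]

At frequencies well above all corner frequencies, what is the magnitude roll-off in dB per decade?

Each pole contributes −20 dB/decade at high frequency; each zero contributes +20 dB/decade.
Net: 1 zero(s) − 3 pole(s) → -40 dB/decade.

-40 dB/decade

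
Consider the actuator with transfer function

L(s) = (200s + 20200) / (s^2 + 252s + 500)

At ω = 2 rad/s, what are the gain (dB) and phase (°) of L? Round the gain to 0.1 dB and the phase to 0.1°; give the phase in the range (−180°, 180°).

29.1 dB, -44.3°

Substitute s = j2:
Numerator: 200(j2) + 20200 = 20200 + j400
Denominator: (j2)^2 + 252(j2) + 500 = 496 + j504
|N| = √(20200² + 400²) ≈ 20204, ∠N ≈ 1.13°
|D| = √(496² + 504²) ≈ 707.13, ∠D ≈ 45.46°
|L| = 20204 / 707.13 ≈ 28.572
Gain = 20 log₁₀(28.572) ≈ 29.12 dB
∠L = 1.13° − 45.46° = -44.33°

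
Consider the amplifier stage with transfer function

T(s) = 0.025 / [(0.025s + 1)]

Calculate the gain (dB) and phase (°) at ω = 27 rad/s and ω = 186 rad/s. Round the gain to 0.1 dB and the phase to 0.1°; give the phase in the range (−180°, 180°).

ω = 27: -33.7 dB, -34.0°; ω = 186: -45.6 dB, -77.9°

At ω = 27 rad/s:
pole (1 + j27·0.025) = 1 + j0.675 → |·| ≈ 1.2065, ∠ ≈ 34.02°
|T| = 0.025 · 1 / (1.2065) ≈ 0.020721
Gain = 20 log₁₀(0.020721) ≈ -33.67 dB
∠T = (0°) − (34.02°) = -34.02°

At ω = 186 rad/s:
pole (1 + j186·0.025) = 1 + j4.65 → |·| ≈ 4.7563, ∠ ≈ 77.86°
|T| = 0.025 · 1 / (4.7563) ≈ 0.0052562
Gain = 20 log₁₀(0.0052562) ≈ -45.59 dB
∠T = (0°) − (77.86°) = -77.86°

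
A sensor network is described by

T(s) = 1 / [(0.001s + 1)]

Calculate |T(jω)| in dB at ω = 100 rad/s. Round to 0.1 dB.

At ω = 100 rad/s:
pole (1 + j100·0.001) = 1 + j0.1 → |·| ≈ 1.005, ∠ ≈ 5.71°
|T| = 1 · 1 / (1.005) ≈ 0.99502
Gain = 20 log₁₀(0.99502) ≈ -0.04 dB

-0.0 dB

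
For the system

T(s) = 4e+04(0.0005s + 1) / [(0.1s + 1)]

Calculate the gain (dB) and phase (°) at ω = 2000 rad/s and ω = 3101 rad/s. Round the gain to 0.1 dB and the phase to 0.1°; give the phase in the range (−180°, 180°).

At ω = 2000 rad/s:
zero (1 + j2000·0.0005) = 1 + j1 → |·| ≈ 1.4142, ∠ ≈ 45.00°
pole (1 + j2000·0.1) = 1 + j200 → |·| ≈ 200, ∠ ≈ 89.71°
|T| = 4e+04 · 1.4142 / (200) ≈ 282.84
Gain = 20 log₁₀(282.84) ≈ 49.03 dB
∠T = (45.00°) − (89.71°) = -44.71°

At ω = 3101 rad/s:
zero (1 + j3101·0.0005) = 1 + j1.5505 → |·| ≈ 1.845, ∠ ≈ 57.18°
pole (1 + j3101·0.1) = 1 + j310.1 → |·| ≈ 310.1, ∠ ≈ 89.82°
|T| = 4e+04 · 1.845 / (310.1) ≈ 237.99
Gain = 20 log₁₀(237.99) ≈ 47.53 dB
∠T = (57.18°) − (89.82°) = -32.64°

ω = 2000: 49.0 dB, -44.7°; ω = 3101: 47.5 dB, -32.6°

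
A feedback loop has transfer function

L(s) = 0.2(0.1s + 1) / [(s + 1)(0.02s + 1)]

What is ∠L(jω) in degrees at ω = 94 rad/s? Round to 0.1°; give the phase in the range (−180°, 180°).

At ω = 94 rad/s:
zero (1 + j94·0.1) = 1 + j9.4 → |·| ≈ 9.453, ∠ ≈ 83.93°
pole (1 + j94·1) = 1 + j94 → |·| ≈ 94.005, ∠ ≈ 89.39°
pole (1 + j94·0.02) = 1 + j1.88 → |·| ≈ 2.1294, ∠ ≈ 61.99°
∠L = (83.93°) − (89.39° + 61.99°) = -67.45°

-67.5°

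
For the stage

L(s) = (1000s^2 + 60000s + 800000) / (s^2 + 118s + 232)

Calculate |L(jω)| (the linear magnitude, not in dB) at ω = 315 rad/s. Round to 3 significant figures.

948

Substitute s = j315:
Numerator: 1000(j315)^2 + 60000(j315) + 800000 = -98425000 + j18900000
Denominator: (j315)^2 + 118(j315) + 232 = -98993 + j37170
|N| = √(98425000² + 18900000²) ≈ 1.0022e+08, ∠N ≈ 169.13°
|D| = √(98993² + 37170²) ≈ 1.0574e+05, ∠D ≈ 159.42°
|L| = 1.0022e+08 / 1.0574e+05 ≈ 947.8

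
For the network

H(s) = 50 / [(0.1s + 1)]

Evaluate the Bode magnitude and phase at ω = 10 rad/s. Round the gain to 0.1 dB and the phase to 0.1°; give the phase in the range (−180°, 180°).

31.0 dB, -45.0°

At ω = 10 rad/s:
pole (1 + j10·0.1) = 1 + j1 → |·| ≈ 1.4142, ∠ ≈ 45.00°
|H| = 50 · 1 / (1.4142) ≈ 35.356
Gain = 20 log₁₀(35.356) ≈ 30.97 dB
∠H = (0°) − (45.00°) = -45.00°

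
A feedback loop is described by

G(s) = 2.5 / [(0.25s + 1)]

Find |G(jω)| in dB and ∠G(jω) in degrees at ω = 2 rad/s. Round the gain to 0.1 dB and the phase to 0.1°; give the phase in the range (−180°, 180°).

At ω = 2 rad/s:
pole (1 + j2·0.25) = 1 + j0.5 → |·| ≈ 1.118, ∠ ≈ 26.57°
|G| = 2.5 · 1 / (1.118) ≈ 2.2361
Gain = 20 log₁₀(2.2361) ≈ 6.99 dB
∠G = (0°) − (26.57°) = -26.57°

7.0 dB, -26.6°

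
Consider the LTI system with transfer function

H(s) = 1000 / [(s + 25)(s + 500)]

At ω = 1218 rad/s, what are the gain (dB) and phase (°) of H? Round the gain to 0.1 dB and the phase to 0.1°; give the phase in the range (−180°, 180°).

-64.1 dB, -156.5°

At s = jω = j1218:
pole (s+25): 25 + j1218 → |·| = √(25²+1218²) = √1484149 ≈ 1218.3, ∠ = arctan(1218/25) ≈ 88.82°
pole (s+500): 500 + j1218 → |·| = √(500²+1218²) = √1733524 ≈ 1316.6, ∠ = arctan(1218/500) ≈ 67.68°
|H| = 1000 / 1.604e+06 ≈ 0.00062344
Gain = 20 log₁₀(0.00062344) ≈ -64.10 dB
∠H = 0.00° − 156.50° = -156.50°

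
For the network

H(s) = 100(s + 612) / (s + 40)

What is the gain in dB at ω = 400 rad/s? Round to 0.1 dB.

At s = jω = j400:
zero (s+612): 612 + j400 → |·| = √(612²+400²) = √534544 ≈ 731.13, ∠ = arctan(400/612) ≈ 33.17°
pole (s+40): 40 + j400 → |·| = √(40²+400²) = √161600 ≈ 402, ∠ = arctan(400/40) ≈ 84.29°
|H| = 100 · 731.13 / 402 ≈ 181.87
Gain = 20 log₁₀(181.87) ≈ 45.20 dB

45.2 dB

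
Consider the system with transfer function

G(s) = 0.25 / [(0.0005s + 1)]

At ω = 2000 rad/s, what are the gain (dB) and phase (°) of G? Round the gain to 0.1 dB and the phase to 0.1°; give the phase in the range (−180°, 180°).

At ω = 2000 rad/s:
pole (1 + j2000·0.0005) = 1 + j1 → |·| ≈ 1.4142, ∠ ≈ 45.00°
|G| = 0.25 · 1 / (1.4142) ≈ 0.17678
Gain = 20 log₁₀(0.17678) ≈ -15.05 dB
∠G = (0°) − (45.00°) = -45.00°

-15.1 dB, -45.0°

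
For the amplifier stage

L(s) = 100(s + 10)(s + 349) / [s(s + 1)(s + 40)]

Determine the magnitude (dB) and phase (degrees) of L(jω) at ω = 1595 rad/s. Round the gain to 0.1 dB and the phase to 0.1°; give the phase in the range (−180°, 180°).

-23.9 dB, -101.2°

At s = jω = j1595:
zero (s+10): 10 + j1595 → |·| = √(10²+1595²) = √2544125 ≈ 1595, ∠ = arctan(1595/10) ≈ 89.64°
zero (s+349): 349 + j1595 → |·| = √(349²+1595²) = √2665826 ≈ 1632.7, ∠ = arctan(1595/349) ≈ 77.66°
pole (s+1): 1 + j1595 → |·| = √(1²+1595²) = √2544026 ≈ 1595, ∠ = arctan(1595/1) ≈ 89.96°
pole (s+40): 40 + j1595 → |·| = √(40²+1595²) = √2545625 ≈ 1595.5, ∠ = arctan(1595/40) ≈ 88.56°
pole at origin: |s| = 1595, ∠ = 90.00° (in denominator)
|L| = 100 · 2.6042e+06 / 4.059e+09 ≈ 0.064159
Gain = 20 log₁₀(0.064159) ≈ -23.85 dB
∠L = 167.30° − 268.52° = -101.22°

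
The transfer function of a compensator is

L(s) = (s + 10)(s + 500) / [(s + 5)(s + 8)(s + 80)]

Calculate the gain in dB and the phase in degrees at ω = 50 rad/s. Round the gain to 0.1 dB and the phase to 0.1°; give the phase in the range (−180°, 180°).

At s = jω = j50:
zero (s+10): 10 + j50 → |·| = √(10²+50²) = √2600 ≈ 50.99, ∠ = arctan(50/10) ≈ 78.69°
zero (s+500): 500 + j50 → |·| = √(500²+50²) = √252500 ≈ 502.49, ∠ = arctan(50/500) ≈ 5.71°
pole (s+5): 5 + j50 → |·| = √(5²+50²) = √2525 ≈ 50.249, ∠ = arctan(50/5) ≈ 84.29°
pole (s+8): 8 + j50 → |·| = √(8²+50²) = √2564 ≈ 50.636, ∠ = arctan(50/8) ≈ 80.91°
pole (s+80): 80 + j50 → |·| = √(80²+50²) = √8900 ≈ 94.34, ∠ = arctan(50/80) ≈ 32.01°
|L| = 1 · 25622 / 2.4004e+05 ≈ 0.10674
Gain = 20 log₁₀(0.10674) ≈ -19.43 dB
∠L = 84.40° − 197.21° = -112.81°

-19.4 dB, -112.8°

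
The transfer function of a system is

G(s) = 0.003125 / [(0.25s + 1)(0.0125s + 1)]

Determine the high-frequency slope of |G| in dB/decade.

Each pole contributes −20 dB/decade at high frequency; each zero contributes +20 dB/decade.
Net: 0 zero(s) − 2 pole(s) → -40 dB/decade.

-40 dB/decade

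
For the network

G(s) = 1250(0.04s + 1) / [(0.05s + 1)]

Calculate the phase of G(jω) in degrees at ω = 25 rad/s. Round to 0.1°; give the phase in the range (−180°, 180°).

-6.3°

At ω = 25 rad/s:
zero (1 + j25·0.04) = 1 + j1 → |·| ≈ 1.4142, ∠ ≈ 45.00°
pole (1 + j25·0.05) = 1 + j1.25 → |·| ≈ 1.6008, ∠ ≈ 51.34°
∠G = (45.00°) − (51.34°) = -6.34°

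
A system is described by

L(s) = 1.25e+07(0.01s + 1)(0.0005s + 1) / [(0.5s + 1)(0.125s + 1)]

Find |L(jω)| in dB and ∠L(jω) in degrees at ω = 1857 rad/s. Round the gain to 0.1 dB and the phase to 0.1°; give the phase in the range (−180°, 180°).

At ω = 1857 rad/s:
zero (1 + j1857·0.01) = 1 + j18.57 → |·| ≈ 18.597, ∠ ≈ 86.92°
zero (1 + j1857·0.0005) = 1 + j0.9285 → |·| ≈ 1.3646, ∠ ≈ 42.88°
pole (1 + j1857·0.5) = 1 + j928.5 → |·| ≈ 928.5, ∠ ≈ 89.94°
pole (1 + j1857·0.125) = 1 + j232.125 → |·| ≈ 232.13, ∠ ≈ 89.75°
|L| = 1.25e+07 · 18.597 · 1.3646 / (928.5 · 232.13) ≈ 1471.8
Gain = 20 log₁₀(1471.8) ≈ 63.36 dB
∠L = (86.92° + 42.88°) − (89.94° + 89.75°) = -49.89°

63.4 dB, -49.9°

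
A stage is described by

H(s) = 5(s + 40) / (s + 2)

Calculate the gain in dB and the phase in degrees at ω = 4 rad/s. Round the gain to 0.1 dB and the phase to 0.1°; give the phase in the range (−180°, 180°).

At s = jω = j4:
zero (s+40): 40 + j4 → |·| = √(40²+4²) = √1616 ≈ 40.2, ∠ = arctan(4/40) ≈ 5.71°
pole (s+2): 2 + j4 → |·| = √(2²+4²) = √20 ≈ 4.4721, ∠ = arctan(4/2) ≈ 63.43°
|H| = 5 · 40.2 / 4.4721 ≈ 44.945
Gain = 20 log₁₀(44.945) ≈ 33.05 dB
∠H = 5.71° − 63.43° = -57.72°

33.1 dB, -57.7°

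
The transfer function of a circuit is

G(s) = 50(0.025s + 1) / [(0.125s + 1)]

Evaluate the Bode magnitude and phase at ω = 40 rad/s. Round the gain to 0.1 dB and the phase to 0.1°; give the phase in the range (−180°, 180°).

22.8 dB, -33.7°

At ω = 40 rad/s:
zero (1 + j40·0.025) = 1 + j1 → |·| ≈ 1.4142, ∠ ≈ 45.00°
pole (1 + j40·0.125) = 1 + j5 → |·| ≈ 5.099, ∠ ≈ 78.69°
|G| = 50 · 1.4142 / (5.099) ≈ 13.867
Gain = 20 log₁₀(13.867) ≈ 22.84 dB
∠G = (45.00°) − (78.69°) = -33.69°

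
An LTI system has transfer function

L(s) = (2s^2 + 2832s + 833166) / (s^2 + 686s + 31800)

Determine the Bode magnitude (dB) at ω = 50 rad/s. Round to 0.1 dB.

25.4 dB

Substitute s = j50:
Numerator: 2(j50)^2 + 2832(j50) + 833166 = 828166 + j141600
Denominator: (j50)^2 + 686(j50) + 31800 = 29300 + j34300
|N| = √(828166² + 141600²) ≈ 8.4018e+05, ∠N ≈ 9.70°
|D| = √(29300² + 34300²) ≈ 45111, ∠D ≈ 49.50°
|L| = 8.4018e+05 / 45111 ≈ 18.625
Gain = 20 log₁₀(18.625) ≈ 25.40 dB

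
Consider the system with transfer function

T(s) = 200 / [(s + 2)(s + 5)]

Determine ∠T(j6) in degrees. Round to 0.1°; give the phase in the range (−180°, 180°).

-121.8°

At s = jω = j6:
pole (s+2): 2 + j6 → |·| = √(2²+6²) = √40 ≈ 6.3246, ∠ = arctan(6/2) ≈ 71.57°
pole (s+5): 5 + j6 → |·| = √(5²+6²) = √61 ≈ 7.8102, ∠ = arctan(6/5) ≈ 50.19°
∠T = 0.00° − 121.76° = -121.76°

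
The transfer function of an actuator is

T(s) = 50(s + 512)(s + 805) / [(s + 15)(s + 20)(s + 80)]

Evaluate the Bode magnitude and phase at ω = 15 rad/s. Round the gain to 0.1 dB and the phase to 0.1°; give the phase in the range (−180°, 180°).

At s = jω = j15:
zero (s+512): 512 + j15 → |·| = √(512²+15²) = √262369 ≈ 512.22, ∠ = arctan(15/512) ≈ 1.68°
zero (s+805): 805 + j15 → |·| = √(805²+15²) = √648250 ≈ 805.14, ∠ = arctan(15/805) ≈ 1.07°
pole (s+15): 15 + j15 → |·| = √(15²+15²) = √450 ≈ 21.213, ∠ = arctan(15/15) ≈ 45.00°
pole (s+20): 20 + j15 → |·| = √(20²+15²) = √625 ≈ 25, ∠ = arctan(15/20) ≈ 36.87°
pole (s+80): 80 + j15 → |·| = √(80²+15²) = √6625 ≈ 81.394, ∠ = arctan(15/80) ≈ 10.62°
|T| = 50 · 4.1241e+05 / 43165 ≈ 477.71
Gain = 20 log₁₀(477.71) ≈ 53.58 dB
∠T = 2.75° − 92.49° = -89.74°

53.6 dB, -89.7°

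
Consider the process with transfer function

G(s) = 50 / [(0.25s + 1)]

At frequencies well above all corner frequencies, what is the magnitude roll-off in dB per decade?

Each pole contributes −20 dB/decade at high frequency; each zero contributes +20 dB/decade.
Net: 0 zero(s) − 1 pole(s) → -20 dB/decade.

-20 dB/decade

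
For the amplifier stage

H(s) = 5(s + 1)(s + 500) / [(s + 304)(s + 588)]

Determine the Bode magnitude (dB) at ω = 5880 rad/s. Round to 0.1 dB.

At s = jω = j5880:
zero (s+1): 1 + j5880 → |·| = √(1²+5880²) = √34574401 ≈ 5880, ∠ = arctan(5880/1) ≈ 89.99°
zero (s+500): 500 + j5880 → |·| = √(500²+5880²) = √34824400 ≈ 5901.2, ∠ = arctan(5880/500) ≈ 85.14°
pole (s+304): 304 + j5880 → |·| = √(304²+5880²) = √34666816 ≈ 5887.9, ∠ = arctan(5880/304) ≈ 87.04°
pole (s+588): 588 + j5880 → |·| = √(588²+5880²) = √34920144 ≈ 5909.3, ∠ = arctan(5880/588) ≈ 84.29°
|H| = 5 · 3.4699e+07 / 3.4793e+07 ≈ 4.9865
Gain = 20 log₁₀(4.9865) ≈ 13.96 dB

14.0 dB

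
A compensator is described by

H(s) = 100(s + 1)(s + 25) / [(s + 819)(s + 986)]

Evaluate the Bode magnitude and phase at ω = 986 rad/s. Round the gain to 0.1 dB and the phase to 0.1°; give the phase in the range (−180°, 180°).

At s = jω = j986:
zero (s+1): 1 + j986 → |·| = √(1²+986²) = √972197 ≈ 986, ∠ = arctan(986/1) ≈ 89.94°
zero (s+25): 25 + j986 → |·| = √(25²+986²) = √972821 ≈ 986.32, ∠ = arctan(986/25) ≈ 88.55°
pole (s+819): 819 + j986 → |·| = √(819²+986²) = √1642957 ≈ 1281.8, ∠ = arctan(986/819) ≈ 50.29°
pole (s+986): 986 + j986 → |·| = √(986²+986²) = √1944392 ≈ 1394.4, ∠ = arctan(986/986) ≈ 45.00°
|H| = 100 · 9.7251e+05 / 1.7873e+06 ≈ 54.412
Gain = 20 log₁₀(54.412) ≈ 34.71 dB
∠H = 178.49° − 95.29° = 83.20°

34.7 dB, 83.2°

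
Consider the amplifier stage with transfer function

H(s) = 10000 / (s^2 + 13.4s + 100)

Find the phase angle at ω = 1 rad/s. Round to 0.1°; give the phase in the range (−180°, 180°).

At s = jω = j1:
quadratic: (j1)² + 13.4·j1 + 100 = 99 + j13.4 → |·| ≈ 99.903, ∠ ≈ 7.71°
∠H = 0.00° − 7.71° = -7.71°

-7.7°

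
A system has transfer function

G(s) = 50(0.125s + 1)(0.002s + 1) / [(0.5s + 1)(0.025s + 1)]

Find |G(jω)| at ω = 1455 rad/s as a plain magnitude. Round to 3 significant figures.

1.06

At ω = 1455 rad/s:
zero (1 + j1455·0.125) = 1 + j181.875 → |·| ≈ 181.88, ∠ ≈ 89.68°
zero (1 + j1455·0.002) = 1 + j2.91 → |·| ≈ 3.077, ∠ ≈ 71.04°
pole (1 + j1455·0.5) = 1 + j727.5 → |·| ≈ 727.5, ∠ ≈ 89.92°
pole (1 + j1455·0.025) = 1 + j36.375 → |·| ≈ 36.389, ∠ ≈ 88.43°
|G| = 50 · 181.88 · 3.077 / (727.5 · 36.389) ≈ 1.057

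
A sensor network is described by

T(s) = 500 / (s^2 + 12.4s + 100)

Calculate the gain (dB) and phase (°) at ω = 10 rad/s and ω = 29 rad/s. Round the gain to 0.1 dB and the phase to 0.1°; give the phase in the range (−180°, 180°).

ω = 10: 12.1 dB, -90.0°; ω = 29: -4.3 dB, -154.1°

At s = jω = j10:
quadratic: (j10)² + 12.4·j10 + 100 = 0 + j124 → |·| ≈ 124, ∠ ≈ 90.00°
|T| = 500 / 124 ≈ 4.0323
Gain = 20 log₁₀(4.0323) ≈ 12.11 dB
∠T = 0.00° − 90.00° = -90.00°

At s = jω = j29:
quadratic: (j29)² + 12.4·j29 + 100 = -741 + j359.6 → |·| ≈ 823.65, ∠ ≈ 154.11°
|T| = 500 / 823.65 ≈ 0.60705
Gain = 20 log₁₀(0.60705) ≈ -4.34 dB
∠T = 0.00° − 154.11° = -154.11°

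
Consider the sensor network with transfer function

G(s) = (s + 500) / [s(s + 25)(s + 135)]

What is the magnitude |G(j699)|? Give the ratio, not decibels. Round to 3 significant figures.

At s = jω = j699:
zero (s+500): 500 + j699 → |·| = √(500²+699²) = √738601 ≈ 859.42, ∠ = arctan(699/500) ≈ 54.42°
pole (s+25): 25 + j699 → |·| = √(25²+699²) = √489226 ≈ 699.45, ∠ = arctan(699/25) ≈ 87.95°
pole (s+135): 135 + j699 → |·| = √(135²+699²) = √506826 ≈ 711.92, ∠ = arctan(699/135) ≈ 79.07°
pole at origin: |s| = 699, ∠ = 90.00° (in denominator)
|G| = 1 · 859.42 / 3.4807e+08 ≈ 2.4691e-06

2.47e-06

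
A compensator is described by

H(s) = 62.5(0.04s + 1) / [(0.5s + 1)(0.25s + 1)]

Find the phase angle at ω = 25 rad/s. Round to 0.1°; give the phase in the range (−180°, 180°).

-121.3°

At ω = 25 rad/s:
zero (1 + j25·0.04) = 1 + j1 → |·| ≈ 1.4142, ∠ ≈ 45.00°
pole (1 + j25·0.5) = 1 + j12.5 → |·| ≈ 12.54, ∠ ≈ 85.43°
pole (1 + j25·0.25) = 1 + j6.25 → |·| ≈ 6.3295, ∠ ≈ 80.91°
∠H = (45.00°) − (85.43° + 80.91°) = -121.34°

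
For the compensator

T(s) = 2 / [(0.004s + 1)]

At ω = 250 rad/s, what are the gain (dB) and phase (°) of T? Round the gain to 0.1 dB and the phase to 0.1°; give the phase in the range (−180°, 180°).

At ω = 250 rad/s:
pole (1 + j250·0.004) = 1 + j1 → |·| ≈ 1.4142, ∠ ≈ 45.00°
|T| = 2 · 1 / (1.4142) ≈ 1.4142
Gain = 20 log₁₀(1.4142) ≈ 3.01 dB
∠T = (0°) − (45.00°) = -45.00°

3.0 dB, -45.0°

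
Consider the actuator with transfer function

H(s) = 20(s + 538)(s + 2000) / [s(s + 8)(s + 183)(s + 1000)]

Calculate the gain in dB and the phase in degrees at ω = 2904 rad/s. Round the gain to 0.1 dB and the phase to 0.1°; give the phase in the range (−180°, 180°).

-111.2 dB, 157.7°

At s = jω = j2904:
zero (s+538): 538 + j2904 → |·| = √(538²+2904²) = √8722660 ≈ 2953.4, ∠ = arctan(2904/538) ≈ 79.50°
zero (s+2000): 2000 + j2904 → |·| = √(2000²+2904²) = √12433216 ≈ 3526.1, ∠ = arctan(2904/2000) ≈ 55.44°
pole (s+8): 8 + j2904 → |·| = √(8²+2904²) = √8433280 ≈ 2904, ∠ = arctan(2904/8) ≈ 89.84°
pole (s+183): 183 + j2904 → |·| = √(183²+2904²) = √8466705 ≈ 2909.8, ∠ = arctan(2904/183) ≈ 86.39°
pole (s+1000): 1000 + j2904 → |·| = √(1000²+2904²) = √9433216 ≈ 3071.4, ∠ = arctan(2904/1000) ≈ 71.00°
pole at origin: |s| = 2904, ∠ = 90.00° (in denominator)
|H| = 20 · 1.0414e+07 / 7.5369e+13 ≈ 2.7635e-06
Gain = 20 log₁₀(2.7635e-06) ≈ -111.17 dB
∠H = 134.94° − 337.23° = -202.29° ≡ 157.71° (principal value)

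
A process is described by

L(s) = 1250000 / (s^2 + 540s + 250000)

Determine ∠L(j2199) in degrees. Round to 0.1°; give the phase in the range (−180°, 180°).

-165.5°

At s = jω = j2199:
quadratic: (j2199)² + 540·j2199 + 250000 = -4585601 + j1187460 → |·| ≈ 4.7369e+06, ∠ ≈ 165.48°
∠L = 0.00° − 165.48° = -165.48°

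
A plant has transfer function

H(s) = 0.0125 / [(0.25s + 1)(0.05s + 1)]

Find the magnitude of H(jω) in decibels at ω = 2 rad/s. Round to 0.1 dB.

-39.1 dB

At ω = 2 rad/s:
pole (1 + j2·0.25) = 1 + j0.5 → |·| ≈ 1.118, ∠ ≈ 26.57°
pole (1 + j2·0.05) = 1 + j0.1 → |·| ≈ 1.005, ∠ ≈ 5.71°
|H| = 0.0125 · 1 / (1.118 · 1.005) ≈ 0.011125
Gain = 20 log₁₀(0.011125) ≈ -39.07 dB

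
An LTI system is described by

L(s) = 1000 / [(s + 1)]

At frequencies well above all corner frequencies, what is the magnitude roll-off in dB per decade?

-20 dB/decade

Each pole contributes −20 dB/decade at high frequency; each zero contributes +20 dB/decade.
Net: 0 zero(s) − 1 pole(s) → -20 dB/decade.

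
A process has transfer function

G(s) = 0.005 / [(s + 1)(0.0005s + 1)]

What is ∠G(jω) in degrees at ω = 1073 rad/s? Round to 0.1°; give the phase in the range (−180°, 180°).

At ω = 1073 rad/s:
pole (1 + j1073·1) = 1 + j1073 → |·| ≈ 1073, ∠ ≈ 89.95°
pole (1 + j1073·0.0005) = 1 + j0.5365 → |·| ≈ 1.1348, ∠ ≈ 28.21°
∠G = (0°) − (89.95° + 28.21°) = -118.16°

-118.2°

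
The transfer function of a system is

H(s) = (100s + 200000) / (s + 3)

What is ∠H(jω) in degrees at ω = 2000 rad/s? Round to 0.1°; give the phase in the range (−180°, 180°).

-44.9°

Substitute s = j2000:
Numerator: 100(j2000) + 200000 = 200000 + j200000
Denominator: (j2000) + 3 = 3 + j2000
|N| = √(200000² + 200000²) ≈ 2.8284e+05, ∠N ≈ 45.00°
|D| = √(3² + 2000²) ≈ 2000, ∠D ≈ 89.91°
∠H = 45.00° − 89.91° = -44.91°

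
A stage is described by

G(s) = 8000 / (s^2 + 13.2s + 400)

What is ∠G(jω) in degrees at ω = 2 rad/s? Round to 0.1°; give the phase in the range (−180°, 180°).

At s = jω = j2:
quadratic: (j2)² + 13.2·j2 + 400 = 396 + j26.4 → |·| ≈ 396.88, ∠ ≈ 3.81°
∠G = 0.00° − 3.81° = -3.81°

-3.8°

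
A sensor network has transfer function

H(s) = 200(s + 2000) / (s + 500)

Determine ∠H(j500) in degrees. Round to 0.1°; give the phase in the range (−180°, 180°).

-31.0°

At s = jω = j500:
zero (s+2000): 2000 + j500 → |·| = √(2000²+500²) = √4250000 ≈ 2061.6, ∠ = arctan(500/2000) ≈ 14.04°
pole (s+500): 500 + j500 → |·| = √(500²+500²) = √500000 ≈ 707.11, ∠ = arctan(500/500) ≈ 45.00°
∠H = 14.04° − 45.00° = -30.96°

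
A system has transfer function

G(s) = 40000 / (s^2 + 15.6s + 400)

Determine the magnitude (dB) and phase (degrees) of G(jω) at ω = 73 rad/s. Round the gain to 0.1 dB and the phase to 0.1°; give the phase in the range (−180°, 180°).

At s = jω = j73:
quadratic: (j73)² + 15.6·j73 + 400 = -4929 + j1138.8 → |·| ≈ 5058.8, ∠ ≈ 166.99°
|G| = 40000 / 5058.8 ≈ 7.907
Gain = 20 log₁₀(7.907) ≈ 17.96 dB
∠G = 0.00° − 166.99° = -166.99°

18.0 dB, -167.0°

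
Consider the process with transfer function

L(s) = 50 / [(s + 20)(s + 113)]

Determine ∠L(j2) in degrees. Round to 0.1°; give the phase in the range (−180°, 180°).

At s = jω = j2:
pole (s+20): 20 + j2 → |·| = √(20²+2²) = √404 ≈ 20.1, ∠ = arctan(2/20) ≈ 5.71°
pole (s+113): 113 + j2 → |·| = √(113²+2²) = √12773 ≈ 113.02, ∠ = arctan(2/113) ≈ 1.01°
∠L = 0.00° − 6.72° = -6.72°

-6.7°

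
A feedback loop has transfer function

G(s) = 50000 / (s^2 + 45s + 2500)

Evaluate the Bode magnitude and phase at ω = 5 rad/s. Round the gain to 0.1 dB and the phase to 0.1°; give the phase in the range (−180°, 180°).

At s = jω = j5:
quadratic: (j5)² + 45·j5 + 2500 = 2475 + j225 → |·| ≈ 2485.2, ∠ ≈ 5.19°
|G| = 50000 / 2485.2 ≈ 20.119
Gain = 20 log₁₀(20.119) ≈ 26.07 dB
∠G = 0.00° − 5.19° = -5.19°

26.1 dB, -5.2°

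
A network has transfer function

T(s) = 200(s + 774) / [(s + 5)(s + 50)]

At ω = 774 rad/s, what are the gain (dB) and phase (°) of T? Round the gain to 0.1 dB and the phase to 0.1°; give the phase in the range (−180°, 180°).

-8.8 dB, -130.9°

At s = jω = j774:
zero (s+774): 774 + j774 → |·| = √(774²+774²) = √1198152 ≈ 1094.6, ∠ = arctan(774/774) ≈ 45.00°
pole (s+5): 5 + j774 → |·| = √(5²+774²) = √599101 ≈ 774.02, ∠ = arctan(774/5) ≈ 89.63°
pole (s+50): 50 + j774 → |·| = √(50²+774²) = √601576 ≈ 775.61, ∠ = arctan(774/50) ≈ 86.30°
|T| = 200 · 1094.6 / 6.0034e+05 ≈ 0.36466
Gain = 20 log₁₀(0.36466) ≈ -8.76 dB
∠T = 45.00° − 175.93° = -130.93°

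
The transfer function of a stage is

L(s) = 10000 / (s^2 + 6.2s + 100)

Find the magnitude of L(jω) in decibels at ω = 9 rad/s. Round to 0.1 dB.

At s = jω = j9:
quadratic: (j9)² + 6.2·j9 + 100 = 19 + j55.8 → |·| ≈ 58.946, ∠ ≈ 71.20°
|L| = 10000 / 58.946 ≈ 169.65
Gain = 20 log₁₀(169.65) ≈ 44.59 dB

44.6 dB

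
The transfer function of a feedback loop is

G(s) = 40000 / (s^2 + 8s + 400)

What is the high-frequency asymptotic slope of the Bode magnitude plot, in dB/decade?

-40 dB/decade

Each pole contributes −20 dB/decade at high frequency; each zero contributes +20 dB/decade.
Net: 0 zero(s) − 2 pole(s) → -40 dB/decade.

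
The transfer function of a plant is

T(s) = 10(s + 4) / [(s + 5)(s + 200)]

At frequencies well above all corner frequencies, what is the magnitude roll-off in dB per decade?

Each pole contributes −20 dB/decade at high frequency; each zero contributes +20 dB/decade.
Net: 1 zero(s) − 2 pole(s) → -20 dB/decade.

-20 dB/decade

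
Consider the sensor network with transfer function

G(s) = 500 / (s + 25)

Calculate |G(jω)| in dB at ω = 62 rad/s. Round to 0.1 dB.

At s = jω = j62:
pole (s+25): 25 + j62 → |·| = √(25²+62²) = √4469 ≈ 66.851, ∠ = arctan(62/25) ≈ 68.04°
|G| = 500 / 66.851 ≈ 7.4793
Gain = 20 log₁₀(7.4793) ≈ 17.48 dB

17.5 dB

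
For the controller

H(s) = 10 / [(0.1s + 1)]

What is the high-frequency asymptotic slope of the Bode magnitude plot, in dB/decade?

-20 dB/decade

Each pole contributes −20 dB/decade at high frequency; each zero contributes +20 dB/decade.
Net: 0 zero(s) − 1 pole(s) → -20 dB/decade.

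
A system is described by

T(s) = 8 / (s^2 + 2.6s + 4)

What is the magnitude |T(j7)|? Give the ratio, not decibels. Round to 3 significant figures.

At s = jω = j7:
quadratic: (j7)² + 2.6·j7 + 4 = -45 + j18.2 → |·| ≈ 48.541, ∠ ≈ 157.98°
|T| = 8 / 48.541 ≈ 0.16481

0.165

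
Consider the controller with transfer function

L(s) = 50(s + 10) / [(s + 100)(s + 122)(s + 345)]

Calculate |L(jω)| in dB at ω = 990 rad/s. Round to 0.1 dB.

At s = jω = j990:
zero (s+10): 10 + j990 → |·| = √(10²+990²) = √980200 ≈ 990.05, ∠ = arctan(990/10) ≈ 89.42°
pole (s+100): 100 + j990 → |·| = √(100²+990²) = √990100 ≈ 995.04, ∠ = arctan(990/100) ≈ 84.23°
pole (s+122): 122 + j990 → |·| = √(122²+990²) = √994984 ≈ 997.49, ∠ = arctan(990/122) ≈ 82.97°
pole (s+345): 345 + j990 → |·| = √(345²+990²) = √1099125 ≈ 1048.4, ∠ = arctan(990/345) ≈ 70.79°
|L| = 50 · 990.05 / 1.0406e+09 ≈ 4.7571e-05
Gain = 20 log₁₀(4.7571e-05) ≈ -86.45 dB

-86.5 dB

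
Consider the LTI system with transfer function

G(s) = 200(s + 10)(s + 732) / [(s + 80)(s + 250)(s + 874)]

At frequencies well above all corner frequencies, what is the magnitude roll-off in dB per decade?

Each pole contributes −20 dB/decade at high frequency; each zero contributes +20 dB/decade.
Net: 2 zero(s) − 3 pole(s) → -20 dB/decade.

-20 dB/decade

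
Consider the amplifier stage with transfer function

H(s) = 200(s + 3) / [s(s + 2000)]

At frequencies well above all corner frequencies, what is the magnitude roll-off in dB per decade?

-20 dB/decade

Each pole contributes −20 dB/decade at high frequency; each zero contributes +20 dB/decade.
Net: 1 zero(s) − 2 pole(s) → -20 dB/decade.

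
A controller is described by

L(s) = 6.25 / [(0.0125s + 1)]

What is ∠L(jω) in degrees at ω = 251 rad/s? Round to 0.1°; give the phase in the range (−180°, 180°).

-72.3°

At ω = 251 rad/s:
pole (1 + j251·0.0125) = 1 + j3.1375 → |·| ≈ 3.293, ∠ ≈ 72.32°
∠L = (0°) − (72.32°) = -72.32°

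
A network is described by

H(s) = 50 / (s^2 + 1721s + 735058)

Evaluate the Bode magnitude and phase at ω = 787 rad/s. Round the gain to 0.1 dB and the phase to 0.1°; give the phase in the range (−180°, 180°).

-88.7 dB, -85.1°

Substitute s = j787:
Numerator: 50 = 50 + j0
Denominator: (j787)^2 + 1721(j787) + 735058 = 115689 + j1354427
|N| = √(50² + 0²) ≈ 50, ∠N ≈ 0.00°
|D| = √(115689² + 1354427²) ≈ 1.3594e+06, ∠D ≈ 85.12°
|H| = 50 / 1.3594e+06 ≈ 3.6781e-05
Gain = 20 log₁₀(3.6781e-05) ≈ -88.69 dB
∠H = 0.00° − 85.12° = -85.12°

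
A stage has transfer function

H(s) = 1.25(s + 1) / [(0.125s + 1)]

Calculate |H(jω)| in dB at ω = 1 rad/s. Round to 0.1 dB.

4.9 dB

At ω = 1 rad/s:
zero (1 + j1·1) = 1 + j1 → |·| ≈ 1.4142, ∠ ≈ 45.00°
pole (1 + j1·0.125) = 1 + j0.125 → |·| ≈ 1.0078, ∠ ≈ 7.13°
|H| = 1.25 · 1.4142 / (1.0078) ≈ 1.7541
Gain = 20 log₁₀(1.7541) ≈ 4.88 dB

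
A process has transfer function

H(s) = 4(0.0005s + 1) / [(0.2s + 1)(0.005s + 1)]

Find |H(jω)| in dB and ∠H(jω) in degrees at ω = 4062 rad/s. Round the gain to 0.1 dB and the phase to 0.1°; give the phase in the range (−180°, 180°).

-65.2 dB, -113.3°

At ω = 4062 rad/s:
zero (1 + j4062·0.0005) = 1 + j2.031 → |·| ≈ 2.2638, ∠ ≈ 63.79°
pole (1 + j4062·0.2) = 1 + j812.4 → |·| ≈ 812.4, ∠ ≈ 89.93°
pole (1 + j4062·0.005) = 1 + j20.31 → |·| ≈ 20.335, ∠ ≈ 87.18°
|H| = 4 · 2.2638 / (812.4 · 20.335) ≈ 0.00054813
Gain = 20 log₁₀(0.00054813) ≈ -65.22 dB
∠H = (63.79°) − (89.93° + 87.18°) = -113.32°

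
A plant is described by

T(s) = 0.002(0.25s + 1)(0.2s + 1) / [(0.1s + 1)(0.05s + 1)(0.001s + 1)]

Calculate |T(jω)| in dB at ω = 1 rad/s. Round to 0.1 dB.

At ω = 1 rad/s:
zero (1 + j1·0.25) = 1 + j0.25 → |·| ≈ 1.0308, ∠ ≈ 14.04°
zero (1 + j1·0.2) = 1 + j0.2 → |·| ≈ 1.0198, ∠ ≈ 11.31°
pole (1 + j1·0.1) = 1 + j0.1 → |·| ≈ 1.005, ∠ ≈ 5.71°
pole (1 + j1·0.05) = 1 + j0.05 → |·| ≈ 1.0012, ∠ ≈ 2.86°
pole (1 + j1·0.001) = 1 + j0.001 → |·| ≈ 1, ∠ ≈ 0.06°
|T| = 0.002 · 1.0308 · 1.0198 / (1.005 · 1.0012 · 1) ≈ 0.0020895
Gain = 20 log₁₀(0.0020895) ≈ -53.60 dB

-53.6 dB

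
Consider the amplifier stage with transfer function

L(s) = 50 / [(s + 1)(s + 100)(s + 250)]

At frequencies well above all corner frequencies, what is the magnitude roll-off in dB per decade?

-60 dB/decade

Each pole contributes −20 dB/decade at high frequency; each zero contributes +20 dB/decade.
Net: 0 zero(s) − 3 pole(s) → -60 dB/decade.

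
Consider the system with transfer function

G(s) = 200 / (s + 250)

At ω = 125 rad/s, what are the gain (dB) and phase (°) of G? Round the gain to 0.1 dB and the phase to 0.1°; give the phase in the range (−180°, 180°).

-2.9 dB, -26.6°

At s = jω = j125:
pole (s+250): 250 + j125 → |·| = √(250²+125²) = √78125 ≈ 279.51, ∠ = arctan(125/250) ≈ 26.57°
|G| = 200 / 279.51 ≈ 0.71554
Gain = 20 log₁₀(0.71554) ≈ -2.91 dB
∠G = 0.00° − 26.57° = -26.57°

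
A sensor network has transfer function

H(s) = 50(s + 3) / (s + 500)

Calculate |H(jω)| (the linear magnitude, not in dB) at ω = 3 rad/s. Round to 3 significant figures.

0.424

At s = jω = j3:
zero (s+3): 3 + j3 → |·| = √(3²+3²) = √18 ≈ 4.2426, ∠ = arctan(3/3) ≈ 45.00°
pole (s+500): 500 + j3 → |·| = √(500²+3²) = √250009 ≈ 500.01, ∠ = arctan(3/500) ≈ 0.34°
|H| = 50 · 4.2426 / 500.01 ≈ 0.42425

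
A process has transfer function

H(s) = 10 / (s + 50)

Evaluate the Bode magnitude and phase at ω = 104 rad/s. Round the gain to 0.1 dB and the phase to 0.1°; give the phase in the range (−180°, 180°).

Substitute s = j104:
Numerator: 10 = 10 + j0
Denominator: (j104) + 50 = 50 + j104
|N| = √(10² + 0²) ≈ 10, ∠N ≈ 0.00°
|D| = √(50² + 104²) ≈ 115.39, ∠D ≈ 64.32°
|H| = 10 / 115.39 ≈ 0.086663
Gain = 20 log₁₀(0.086663) ≈ -21.24 dB
∠H = 0.00° − 64.32° = -64.32°

-21.2 dB, -64.3°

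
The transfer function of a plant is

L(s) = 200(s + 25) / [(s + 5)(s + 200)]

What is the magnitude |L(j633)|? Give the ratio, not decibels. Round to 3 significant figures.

At s = jω = j633:
zero (s+25): 25 + j633 → |·| = √(25²+633²) = √401314 ≈ 633.49, ∠ = arctan(633/25) ≈ 87.74°
pole (s+5): 5 + j633 → |·| = √(5²+633²) = √400714 ≈ 633.02, ∠ = arctan(633/5) ≈ 89.55°
pole (s+200): 200 + j633 → |·| = √(200²+633²) = √440689 ≈ 663.84, ∠ = arctan(633/200) ≈ 72.47°
|L| = 200 · 633.49 / 4.2022e+05 ≈ 0.3015

0.302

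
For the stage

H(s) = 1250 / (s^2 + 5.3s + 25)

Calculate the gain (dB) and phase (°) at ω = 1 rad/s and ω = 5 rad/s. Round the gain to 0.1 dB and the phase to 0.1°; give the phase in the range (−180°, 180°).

ω = 1: 34.1 dB, -12.5°; ω = 5: 33.5 dB, -90.0°

At s = jω = j1:
quadratic: (j1)² + 5.3·j1 + 25 = 24 + j5.3 → |·| ≈ 24.578, ∠ ≈ 12.45°
|H| = 1250 / 24.578 ≈ 50.858
Gain = 20 log₁₀(50.858) ≈ 34.13 dB
∠H = 0.00° − 12.45° = -12.45°

At s = jω = j5:
quadratic: (j5)² + 5.3·j5 + 25 = 0 + j26.5 → |·| ≈ 26.5, ∠ ≈ 90.00°
|H| = 1250 / 26.5 ≈ 47.17
Gain = 20 log₁₀(47.17) ≈ 33.47 dB
∠H = 0.00° − 90.00° = -90.00°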